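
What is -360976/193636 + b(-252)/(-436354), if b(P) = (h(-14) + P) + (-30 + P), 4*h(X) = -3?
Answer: -157409774653/84493843144 ≈ -1.8630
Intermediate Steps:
h(X) = -3/4 (h(X) = (1/4)*(-3) = -3/4)
b(P) = -123/4 + 2*P (b(P) = (-3/4 + P) + (-30 + P) = -123/4 + 2*P)
-360976/193636 + b(-252)/(-436354) = -360976/193636 + (-123/4 + 2*(-252))/(-436354) = -360976*1/193636 + (-123/4 - 504)*(-1/436354) = -90244/48409 - 2139/4*(-1/436354) = -90244/48409 + 2139/1745416 = -157409774653/84493843144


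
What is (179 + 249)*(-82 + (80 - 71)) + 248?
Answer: -30996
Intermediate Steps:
(179 + 249)*(-82 + (80 - 71)) + 248 = 428*(-82 + 9) + 248 = 428*(-73) + 248 = -31244 + 248 = -30996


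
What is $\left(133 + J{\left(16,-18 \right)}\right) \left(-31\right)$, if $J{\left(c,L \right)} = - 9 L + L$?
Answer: $-8587$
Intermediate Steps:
$J{\left(c,L \right)} = - 8 L$
$\left(133 + J{\left(16,-18 \right)}\right) \left(-31\right) = \left(133 - -144\right) \left(-31\right) = \left(133 + 144\right) \left(-31\right) = 277 \left(-31\right) = -8587$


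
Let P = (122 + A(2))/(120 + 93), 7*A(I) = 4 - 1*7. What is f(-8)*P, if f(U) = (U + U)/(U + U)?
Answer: 851/1491 ≈ 0.57076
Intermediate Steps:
A(I) = -3/7 (A(I) = (4 - 1*7)/7 = (4 - 7)/7 = (⅐)*(-3) = -3/7)
P = 851/1491 (P = (122 - 3/7)/(120 + 93) = (851/7)/213 = (851/7)*(1/213) = 851/1491 ≈ 0.57076)
f(U) = 1 (f(U) = (2*U)/((2*U)) = (2*U)*(1/(2*U)) = 1)
f(-8)*P = 1*(851/1491) = 851/1491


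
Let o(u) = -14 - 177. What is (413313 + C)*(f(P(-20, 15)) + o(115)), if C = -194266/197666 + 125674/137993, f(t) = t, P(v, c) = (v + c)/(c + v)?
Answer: -1071005313094851300/13638262169 ≈ -7.8529e+7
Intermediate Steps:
P(v, c) = 1 (P(v, c) = (c + v)/(c + v) = 1)
o(u) = -191
C = -982935627/13638262169 (C = -194266*1/197666 + 125674*(1/137993) = -97133/98833 + 125674/137993 = -982935627/13638262169 ≈ -0.072072)
(413313 + C)*(f(P(-20, 15)) + o(115)) = (413313 - 982935627/13638262169)*(1 - 191) = (5636870068920270/13638262169)*(-190) = -1071005313094851300/13638262169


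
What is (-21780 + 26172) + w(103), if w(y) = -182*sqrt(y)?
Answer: 4392 - 182*sqrt(103) ≈ 2544.9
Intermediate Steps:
(-21780 + 26172) + w(103) = (-21780 + 26172) - 182*sqrt(103) = 4392 - 182*sqrt(103)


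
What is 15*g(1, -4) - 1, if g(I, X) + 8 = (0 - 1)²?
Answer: -106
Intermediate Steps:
g(I, X) = -7 (g(I, X) = -8 + (0 - 1)² = -8 + (-1)² = -8 + 1 = -7)
15*g(1, -4) - 1 = 15*(-7) - 1 = -105 - 1 = -106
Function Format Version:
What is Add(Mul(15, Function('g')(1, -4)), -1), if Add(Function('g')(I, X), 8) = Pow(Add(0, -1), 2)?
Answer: -106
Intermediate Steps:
Function('g')(I, X) = -7 (Function('g')(I, X) = Add(-8, Pow(Add(0, -1), 2)) = Add(-8, Pow(-1, 2)) = Add(-8, 1) = -7)
Add(Mul(15, Function('g')(1, -4)), -1) = Add(Mul(15, -7), -1) = Add(-105, -1) = -106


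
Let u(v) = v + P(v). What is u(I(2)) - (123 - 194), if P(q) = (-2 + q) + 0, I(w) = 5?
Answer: 79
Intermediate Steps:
P(q) = -2 + q
u(v) = -2 + 2*v (u(v) = v + (-2 + v) = -2 + 2*v)
u(I(2)) - (123 - 194) = (-2 + 2*5) - (123 - 194) = (-2 + 10) - 1*(-71) = 8 + 71 = 79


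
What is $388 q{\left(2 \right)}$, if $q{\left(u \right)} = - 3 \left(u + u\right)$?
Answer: $-4656$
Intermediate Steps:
$q{\left(u \right)} = - 6 u$ ($q{\left(u \right)} = - 3 \cdot 2 u = - 6 u$)
$388 q{\left(2 \right)} = 388 \left(\left(-6\right) 2\right) = 388 \left(-12\right) = -4656$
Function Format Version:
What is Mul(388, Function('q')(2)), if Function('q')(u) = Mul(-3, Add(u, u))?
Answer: -4656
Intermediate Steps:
Function('q')(u) = Mul(-6, u) (Function('q')(u) = Mul(-3, Mul(2, u)) = Mul(-6, u))
Mul(388, Function('q')(2)) = Mul(388, Mul(-6, 2)) = Mul(388, -12) = -4656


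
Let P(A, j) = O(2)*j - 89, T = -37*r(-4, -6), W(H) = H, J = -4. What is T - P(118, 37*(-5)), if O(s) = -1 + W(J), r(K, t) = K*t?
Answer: -1724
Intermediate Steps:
O(s) = -5 (O(s) = -1 - 4 = -5)
T = -888 (T = -(-148)*(-6) = -37*24 = -888)
P(A, j) = -89 - 5*j (P(A, j) = -5*j - 89 = -89 - 5*j)
T - P(118, 37*(-5)) = -888 - (-89 - 185*(-5)) = -888 - (-89 - 5*(-185)) = -888 - (-89 + 925) = -888 - 1*836 = -888 - 836 = -1724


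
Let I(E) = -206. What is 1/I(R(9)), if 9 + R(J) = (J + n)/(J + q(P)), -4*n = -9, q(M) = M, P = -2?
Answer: -1/206 ≈ -0.0048544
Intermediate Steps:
n = 9/4 (n = -¼*(-9) = 9/4 ≈ 2.2500)
R(J) = -9 + (9/4 + J)/(-2 + J) (R(J) = -9 + (J + 9/4)/(J - 2) = -9 + (9/4 + J)/(-2 + J))
1/I(R(9)) = 1/(-206) = -1/206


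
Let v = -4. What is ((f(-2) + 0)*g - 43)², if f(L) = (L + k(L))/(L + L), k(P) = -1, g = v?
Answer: 2116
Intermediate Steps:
g = -4
f(L) = (-1 + L)/(2*L) (f(L) = (L - 1)/(L + L) = (-1 + L)/((2*L)) = (-1 + L)*(1/(2*L)) = (-1 + L)/(2*L))
((f(-2) + 0)*g - 43)² = (((½)*(-1 - 2)/(-2) + 0)*(-4) - 43)² = (((½)*(-½)*(-3) + 0)*(-4) - 43)² = ((¾ + 0)*(-4) - 43)² = ((¾)*(-4) - 43)² = (-3 - 43)² = (-46)² = 2116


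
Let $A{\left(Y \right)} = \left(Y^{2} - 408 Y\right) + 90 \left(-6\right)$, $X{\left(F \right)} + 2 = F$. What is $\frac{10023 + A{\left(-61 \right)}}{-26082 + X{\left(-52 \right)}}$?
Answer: $- \frac{9523}{6534} \approx -1.4575$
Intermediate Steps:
$X{\left(F \right)} = -2 + F$
$A{\left(Y \right)} = -540 + Y^{2} - 408 Y$ ($A{\left(Y \right)} = \left(Y^{2} - 408 Y\right) - 540 = -540 + Y^{2} - 408 Y$)
$\frac{10023 + A{\left(-61 \right)}}{-26082 + X{\left(-52 \right)}} = \frac{10023 - \left(-24348 - 3721\right)}{-26082 - 54} = \frac{10023 + \left(-540 + 3721 + 24888\right)}{-26082 - 54} = \frac{10023 + 28069}{-26136} = 38092 \left(- \frac{1}{26136}\right) = - \frac{9523}{6534}$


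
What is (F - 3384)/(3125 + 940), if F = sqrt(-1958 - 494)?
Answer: -1128/1355 + 2*I*sqrt(613)/4065 ≈ -0.83247 + 0.012181*I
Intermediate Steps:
F = 2*I*sqrt(613) (F = sqrt(-2452) = 2*I*sqrt(613) ≈ 49.518*I)
(F - 3384)/(3125 + 940) = (2*I*sqrt(613) - 3384)/(3125 + 940) = (-3384 + 2*I*sqrt(613))/4065 = (-3384 + 2*I*sqrt(613))*(1/4065) = -1128/1355 + 2*I*sqrt(613)/4065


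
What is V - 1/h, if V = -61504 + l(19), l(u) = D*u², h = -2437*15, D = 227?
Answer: 747293866/36555 ≈ 20443.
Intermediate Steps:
h = -36555
l(u) = 227*u²
V = 20443 (V = -61504 + 227*19² = -61504 + 227*361 = -61504 + 81947 = 20443)
V - 1/h = 20443 - 1/(-36555) = 20443 - 1*(-1/36555) = 20443 + 1/36555 = 747293866/36555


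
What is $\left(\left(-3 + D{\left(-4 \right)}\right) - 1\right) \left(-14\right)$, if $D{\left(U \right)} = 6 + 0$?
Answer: $-28$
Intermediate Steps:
$D{\left(U \right)} = 6$
$\left(\left(-3 + D{\left(-4 \right)}\right) - 1\right) \left(-14\right) = \left(\left(-3 + 6\right) - 1\right) \left(-14\right) = \left(3 - 1\right) \left(-14\right) = 2 \left(-14\right) = -28$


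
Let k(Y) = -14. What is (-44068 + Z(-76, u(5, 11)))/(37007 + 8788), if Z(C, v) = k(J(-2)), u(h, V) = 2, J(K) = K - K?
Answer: -14694/15265 ≈ -0.96259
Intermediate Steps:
J(K) = 0
Z(C, v) = -14
(-44068 + Z(-76, u(5, 11)))/(37007 + 8788) = (-44068 - 14)/(37007 + 8788) = -44082/45795 = -44082*1/45795 = -14694/15265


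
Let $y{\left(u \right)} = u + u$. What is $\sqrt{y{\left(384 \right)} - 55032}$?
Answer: $2 i \sqrt{13566} \approx 232.95 i$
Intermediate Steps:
$y{\left(u \right)} = 2 u$
$\sqrt{y{\left(384 \right)} - 55032} = \sqrt{2 \cdot 384 - 55032} = \sqrt{768 - 55032} = \sqrt{-54264} = 2 i \sqrt{13566}$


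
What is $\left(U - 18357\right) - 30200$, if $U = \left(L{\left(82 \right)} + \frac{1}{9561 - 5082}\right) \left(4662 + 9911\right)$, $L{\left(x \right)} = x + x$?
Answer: $\frac{10487212358}{4479} \approx 2.3414 \cdot 10^{6}$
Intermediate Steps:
$L{\left(x \right)} = 2 x$
$U = \frac{10704699161}{4479}$ ($U = \left(2 \cdot 82 + \frac{1}{9561 - 5082}\right) \left(4662 + 9911\right) = \left(164 + \frac{1}{4479}\right) 14573 = \frac{734557}{4479} \cdot 14573 = \frac{10704699161}{4479} \approx 2.39 \cdot 10^{6}$)
$\left(U - 18357\right) - 30200 = \left(\frac{10704699161}{4479} - 18357\right) - 30200 = \frac{10622478158}{4479} - 30200 = \frac{10487212358}{4479}$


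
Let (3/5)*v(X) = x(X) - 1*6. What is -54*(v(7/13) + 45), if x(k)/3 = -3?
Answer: -1080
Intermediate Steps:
x(k) = -9 (x(k) = 3*(-3) = -9)
v(X) = -25 (v(X) = 5*(-9 - 1*6)/3 = 5*(-9 - 6)/3 = (5/3)*(-15) = -25)
-54*(v(7/13) + 45) = -54*(-25 + 45) = -54*20 = -1080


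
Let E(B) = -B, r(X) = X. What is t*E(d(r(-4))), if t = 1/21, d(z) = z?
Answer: 4/21 ≈ 0.19048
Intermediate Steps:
t = 1/21 ≈ 0.047619
t*E(d(r(-4))) = (-1*(-4))/21 = (1/21)*4 = 4/21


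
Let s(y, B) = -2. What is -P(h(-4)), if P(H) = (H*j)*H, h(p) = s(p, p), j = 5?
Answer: -20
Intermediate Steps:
h(p) = -2
P(H) = 5*H**2 (P(H) = (H*5)*H = (5*H)*H = 5*H**2)
-P(h(-4)) = -5*(-2)**2 = -5*4 = -1*20 = -20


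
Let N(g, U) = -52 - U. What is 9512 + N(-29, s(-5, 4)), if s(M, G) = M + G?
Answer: 9461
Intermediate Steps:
s(M, G) = G + M
9512 + N(-29, s(-5, 4)) = 9512 + (-52 - (4 - 5)) = 9512 + (-52 - 1*(-1)) = 9512 + (-52 + 1) = 9512 - 51 = 9461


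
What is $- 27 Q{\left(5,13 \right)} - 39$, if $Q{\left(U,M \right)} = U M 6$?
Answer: $-10569$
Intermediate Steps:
$Q{\left(U,M \right)} = 6 M U$ ($Q{\left(U,M \right)} = M U 6 = 6 M U$)
$- 27 Q{\left(5,13 \right)} - 39 = - 27 \cdot 6 \cdot 13 \cdot 5 - 39 = \left(-27\right) 390 - 39 = -10530 - 39 = -10569$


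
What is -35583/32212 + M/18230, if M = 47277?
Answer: 437104317/293612380 ≈ 1.4887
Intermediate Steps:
-35583/32212 + M/18230 = -35583/32212 + 47277/18230 = 437104317/293612380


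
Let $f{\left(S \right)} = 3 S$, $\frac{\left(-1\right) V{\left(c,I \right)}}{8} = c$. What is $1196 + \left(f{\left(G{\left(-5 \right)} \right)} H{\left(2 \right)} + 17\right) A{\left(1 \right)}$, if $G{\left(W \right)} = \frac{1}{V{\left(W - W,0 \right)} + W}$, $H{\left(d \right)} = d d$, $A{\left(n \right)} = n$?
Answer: $\frac{6053}{5} \approx 1210.6$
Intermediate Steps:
$H{\left(d \right)} = d^{2}$
$V{\left(c,I \right)} = - 8 c$
$G{\left(W \right)} = \frac{1}{W}$ ($G{\left(W \right)} = \frac{1}{- 8 \left(W - W\right) + W} = \frac{1}{\left(-8\right) 0 + W} = \frac{1}{0 + W} = \frac{1}{W}$)
$1196 + \left(f{\left(G{\left(-5 \right)} \right)} H{\left(2 \right)} + 17\right) A{\left(1 \right)} = 1196 + \left(\frac{3}{-5} \cdot 2^{2} + 17\right) 1 = 1196 + \left(3 \left(- \frac{1}{5}\right) 4 + 17\right) 1 = 1196 + \left(\left(- \frac{3}{5}\right) 4 + 17\right) 1 = 1196 + \left(- \frac{12}{5} + 17\right) 1 = 1196 + \frac{73}{5} \cdot 1 = 1196 + \frac{73}{5} = \frac{6053}{5}$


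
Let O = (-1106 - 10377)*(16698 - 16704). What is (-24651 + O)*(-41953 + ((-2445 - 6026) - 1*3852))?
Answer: -2401550172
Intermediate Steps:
O = 68898 (O = -11483*(-6) = 68898)
(-24651 + O)*(-41953 + ((-2445 - 6026) - 1*3852)) = (-24651 + 68898)*(-41953 + ((-2445 - 6026) - 1*3852)) = 44247*(-41953 + (-8471 - 3852)) = 44247*(-41953 - 12323) = 44247*(-54276) = -2401550172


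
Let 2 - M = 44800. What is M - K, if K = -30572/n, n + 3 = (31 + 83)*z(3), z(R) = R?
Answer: -15155950/339 ≈ -44708.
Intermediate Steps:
n = 339 (n = -3 + (31 + 83)*3 = -3 + 114*3 = -3 + 342 = 339)
M = -44798 (M = 2 - 1*44800 = 2 - 44800 = -44798)
K = -30572/339 ≈ -90.183
M - K = -44798 - 1*(-30572/339) = -44798 + 30572/339 = -15155950/339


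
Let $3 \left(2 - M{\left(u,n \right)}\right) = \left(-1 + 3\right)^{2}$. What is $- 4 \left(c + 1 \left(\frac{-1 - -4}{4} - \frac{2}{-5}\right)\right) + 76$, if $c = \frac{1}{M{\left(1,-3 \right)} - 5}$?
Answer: $\frac{4701}{65} \approx 72.323$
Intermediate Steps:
$M{\left(u,n \right)} = \frac{2}{3}$ ($M{\left(u,n \right)} = 2 - \frac{\left(-1 + 3\right)^{2}}{3} = 2 - \frac{2^{2}}{3} = 2 - \frac{4}{3} = \frac{2}{3}$)
$c = - \frac{3}{13}$ ($c = \frac{1}{\frac{2}{3} - 5} = \frac{1}{- \frac{13}{3}} = - \frac{3}{13} \approx -0.23077$)
$- 4 \left(c + 1 \left(\frac{-1 - -4}{4} - \frac{2}{-5}\right)\right) + 76 = - 4 \left(- \frac{3}{13} + 1 \left(\frac{-1 - -4}{4} - \frac{2}{-5}\right)\right) + 76 = - 4 \left(- \frac{3}{13} + 1 \left(\left(-1 + 4\right) \frac{1}{4} - - \frac{2}{5}\right)\right) + 76 = - 4 \left(- \frac{3}{13} + 1 \left(3 \cdot \frac{1}{4} + \frac{2}{5}\right)\right) + 76 = - 4 \left(- \frac{3}{13} + 1 \left(\frac{3}{4} + \frac{2}{5}\right)\right) + 76 = - 4 \left(- \frac{3}{13} + 1 \cdot \frac{23}{20}\right) + 76 = - 4 \left(- \frac{3}{13} + \frac{23}{20}\right) + 76 = \left(-4\right) \frac{239}{260} + 76 = - \frac{239}{65} + 76 = \frac{4701}{65}$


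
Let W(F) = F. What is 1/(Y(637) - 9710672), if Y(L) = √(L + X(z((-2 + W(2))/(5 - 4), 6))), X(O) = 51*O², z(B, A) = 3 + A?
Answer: -606917/5893571917926 - √298/23574287671704 ≈ -1.0298e-7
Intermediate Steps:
Y(L) = √(4131 + L) (Y(L) = √(L + 51*(3 + 6)²) = √(L + 51*9²) = √(L + 51*81) = √(L + 4131) = √(4131 + L))
1/(Y(637) - 9710672) = 1/(√(4131 + 637) - 9710672) = 1/(√4768 - 9710672) = 1/(4*√298 - 9710672) = 1/(-9710672 + 4*√298)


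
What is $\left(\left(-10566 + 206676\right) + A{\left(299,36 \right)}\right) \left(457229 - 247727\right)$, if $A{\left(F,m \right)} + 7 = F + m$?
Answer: $41154153876$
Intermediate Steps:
$A{\left(F,m \right)} = -7 + F + m$ ($A{\left(F,m \right)} = -7 + \left(F + m\right) = -7 + F + m$)
$\left(\left(-10566 + 206676\right) + A{\left(299,36 \right)}\right) \left(457229 - 247727\right) = \left(\left(-10566 + 206676\right) + \left(-7 + 299 + 36\right)\right) \left(457229 - 247727\right) = \left(196110 + 328\right) 209502 = 196438 \cdot 209502 = 41154153876$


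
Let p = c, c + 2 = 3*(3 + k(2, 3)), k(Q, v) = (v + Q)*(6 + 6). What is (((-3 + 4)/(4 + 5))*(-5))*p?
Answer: -935/9 ≈ -103.89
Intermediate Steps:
k(Q, v) = 12*Q + 12*v (k(Q, v) = (Q + v)*12 = 12*Q + 12*v)
c = 187 (c = -2 + 3*(3 + (12*2 + 12*3)) = -2 + 3*(3 + (24 + 36)) = -2 + 3*(3 + 60) = -2 + 3*63 = -2 + 189 = 187)
p = 187
(((-3 + 4)/(4 + 5))*(-5))*p = (((-3 + 4)/(4 + 5))*(-5))*187 = ((1/9)*(-5))*187 = ((1*(⅑))*(-5))*187 = ((⅑)*(-5))*187 = -5/9*187 = -935/9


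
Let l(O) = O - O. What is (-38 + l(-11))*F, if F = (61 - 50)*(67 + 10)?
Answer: -32186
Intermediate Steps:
F = 847 (F = 11*77 = 847)
l(O) = 0
(-38 + l(-11))*F = (-38 + 0)*847 = -38*847 = -32186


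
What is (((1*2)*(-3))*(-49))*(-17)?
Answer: -4998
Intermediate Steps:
(((1*2)*(-3))*(-49))*(-17) = ((2*(-3))*(-49))*(-17) = -6*(-49)*(-17) = 294*(-17) = -4998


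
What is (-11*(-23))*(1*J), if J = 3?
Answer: 759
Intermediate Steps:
(-11*(-23))*(1*J) = (-11*(-23))*(1*3) = 253*3 = 759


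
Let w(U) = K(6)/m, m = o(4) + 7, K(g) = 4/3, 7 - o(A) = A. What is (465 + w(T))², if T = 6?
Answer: 48678529/225 ≈ 2.1635e+5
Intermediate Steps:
o(A) = 7 - A
K(g) = 4/3 (K(g) = 4*(⅓) = 4/3)
m = 10 (m = (7 - 1*4) + 7 = (7 - 4) + 7 = 3 + 7 = 10)
w(U) = 2/15 (w(U) = (4/3)/10 = (4/3)*(⅒) = 2/15)
(465 + w(T))² = (465 + 2/15)² = (6977/15)² = 48678529/225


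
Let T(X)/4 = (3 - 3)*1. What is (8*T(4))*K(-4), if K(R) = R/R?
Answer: 0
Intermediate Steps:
K(R) = 1
T(X) = 0 (T(X) = 4*((3 - 3)*1) = 4*(0*1) = 4*0 = 0)
(8*T(4))*K(-4) = (8*0)*1 = 0*1 = 0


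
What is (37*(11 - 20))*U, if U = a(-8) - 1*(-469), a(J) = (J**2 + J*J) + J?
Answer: -196137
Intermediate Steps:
a(J) = J + 2*J**2 (a(J) = (J**2 + J**2) + J = 2*J**2 + J = J + 2*J**2)
U = 589 (U = -8*(1 + 2*(-8)) - 1*(-469) = -8*(1 - 16) + 469 = -8*(-15) + 469 = 120 + 469 = 589)
(37*(11 - 20))*U = (37*(11 - 20))*589 = (37*(-9))*589 = -333*589 = -196137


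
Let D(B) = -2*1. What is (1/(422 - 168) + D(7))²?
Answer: 257049/64516 ≈ 3.9843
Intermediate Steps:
D(B) = -2
(1/(422 - 168) + D(7))² = (1/(422 - 168) - 2)² = (1/254 - 2)² = (-507/254)² = 257049/64516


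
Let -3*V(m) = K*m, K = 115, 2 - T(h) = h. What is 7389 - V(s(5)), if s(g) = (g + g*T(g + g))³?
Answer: -4908458/3 ≈ -1.6362e+6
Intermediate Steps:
T(h) = 2 - h
s(g) = (g + g*(2 - 2*g))³ (s(g) = (g + g*(2 - (g + g)))³ = (g + g*(2 - 2*g))³)
V(m) = -115*m/3
7389 - V(s(5)) = 7389 - (-115)*(-1*5³*(-3 + 2*5)³)/3 = 7389 - (-115)*(-1*125*(-3 + 10)³)/3 = 7389 - (-115)*(-1*125*7³)/3 = 7389 - (-115)*(-1*125*343)/3 = 7389 - (-115)*(-42875)/3 = 7389 - 1*4930625/3 = 7389 - 4930625/3 = -4908458/3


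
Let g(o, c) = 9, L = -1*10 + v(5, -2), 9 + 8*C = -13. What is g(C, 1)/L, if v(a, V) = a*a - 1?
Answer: 9/14 ≈ 0.64286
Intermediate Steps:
C = -11/4 (C = -9/8 + (⅛)*(-13) = -9/8 - 13/8 = -11/4 ≈ -2.7500)
v(a, V) = -1 + a² (v(a, V) = a² - 1 = -1 + a²)
L = 14 (L = -1*10 + (-1 + 5²) = -10 + (-1 + 25) = -10 + 24 = 14)
g(C, 1)/L = 9/14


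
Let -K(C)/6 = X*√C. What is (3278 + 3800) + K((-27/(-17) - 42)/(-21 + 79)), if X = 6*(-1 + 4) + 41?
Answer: 7078 - 177*I*√677382/493 ≈ 7078.0 - 295.49*I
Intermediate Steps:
X = 59 (X = 6*3 + 41 = 18 + 41 = 59)
K(C) = -354*√C
(3278 + 3800) + K((-27/(-17) - 42)/(-21 + 79)) = (3278 + 3800) - 354*√(-27/(-17) - 42)/√(-21 + 79) = 7078 - 354*√58*√(-27*(-1/17) - 42)/58 = 7078 - 354*√58*√(27/17 - 42)/58 = 7078 - 354*I*√677382/986 = 7078 - 177*I*√677382/493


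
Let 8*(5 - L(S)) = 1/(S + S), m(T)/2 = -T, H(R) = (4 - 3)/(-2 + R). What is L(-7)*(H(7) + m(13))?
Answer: -72369/560 ≈ -129.23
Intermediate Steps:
H(R) = 1/(-2 + R)
m(T) = -2*T (m(T) = 2*(-T) = -2*T)
L(S) = 5 - 1/(16*S) (L(S) = 5 - 1/(8*(S + S)) = 5 - 1/(2*S)/8 = 5 - 1/(16*S))
L(-7)*(H(7) + m(13)) = (5 - 1/16/(-7))*(1/(-2 + 7) - 2*13) = (5 - 1/16*(-⅐))*(1/5 - 26) = (5 + 1/112)*(⅕ - 26) = (561/112)*(-129/5) = -72369/560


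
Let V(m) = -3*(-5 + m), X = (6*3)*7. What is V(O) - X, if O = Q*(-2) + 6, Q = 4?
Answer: -105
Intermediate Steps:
X = 126 (X = 18*7 = 126)
O = -2 (O = 4*(-2) + 6 = -8 + 6 = -2)
V(m) = 15 - 3*m
V(O) - X = (15 - 3*(-2)) - 1*126 = (15 + 6) - 126 = 21 - 126 = -105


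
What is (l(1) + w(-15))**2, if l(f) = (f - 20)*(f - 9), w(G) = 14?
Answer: 27556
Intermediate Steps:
l(f) = (-20 + f)*(-9 + f)
(l(1) + w(-15))**2 = ((180 + 1**2 - 29*1) + 14)**2 = ((180 + 1 - 29) + 14)**2 = (152 + 14)**2 = 166**2 = 27556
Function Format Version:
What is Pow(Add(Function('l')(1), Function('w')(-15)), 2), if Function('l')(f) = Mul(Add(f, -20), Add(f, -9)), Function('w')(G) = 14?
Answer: 27556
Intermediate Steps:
Function('l')(f) = Mul(Add(-20, f), Add(-9, f))
Pow(Add(Function('l')(1), Function('w')(-15)), 2) = Pow(Add(Add(180, Pow(1, 2), Mul(-29, 1)), 14), 2) = Pow(Add(Add(180, 1, -29), 14), 2) = Pow(Add(152, 14), 2) = Pow(166, 2) = 27556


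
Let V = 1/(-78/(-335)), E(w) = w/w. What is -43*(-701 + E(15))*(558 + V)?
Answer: 660077950/39 ≈ 1.6925e+7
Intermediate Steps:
E(w) = 1
V = 335/78 (V = 1/(-78*(-1/335)) = 1/(78/335) = 335/78 ≈ 4.2949)
-43*(-701 + E(15))*(558 + V) = -43*(-701 + 1)*(558 + 335/78) = -(-30100)*43859/78 = -43*(-15350650/39) = 660077950/39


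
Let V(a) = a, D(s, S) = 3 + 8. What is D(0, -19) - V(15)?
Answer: -4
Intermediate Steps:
D(s, S) = 11
D(0, -19) - V(15) = 11 - 1*15 = 11 - 15 = -4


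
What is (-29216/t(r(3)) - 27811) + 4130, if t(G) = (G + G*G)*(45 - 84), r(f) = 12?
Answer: -36011497/1521 ≈ -23676.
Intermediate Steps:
t(G) = -39*G - 39*G² (t(G) = (G + G²)*(-39) = -39*G - 39*G²)
(-29216/t(r(3)) - 27811) + 4130 = (-29216*(-1/(468*(1 + 12))) - 27811) + 4130 = (-29216/((-39*12*13)) - 27811) + 4130 = (-29216/(-6084) - 27811) + 4130 = (-29216*(-1/6084) - 27811) + 4130 = (7304/1521 - 27811) + 4130 = -42293227/1521 + 4130 = -36011497/1521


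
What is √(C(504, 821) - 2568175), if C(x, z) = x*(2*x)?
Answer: I*√2060143 ≈ 1435.3*I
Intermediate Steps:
C(x, z) = 2*x²
√(C(504, 821) - 2568175) = √(2*504² - 2568175) = √(2*254016 - 2568175) = √(508032 - 2568175) = √(-2060143) = I*√2060143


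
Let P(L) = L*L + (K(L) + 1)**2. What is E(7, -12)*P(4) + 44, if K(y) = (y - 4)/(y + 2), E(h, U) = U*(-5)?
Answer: 1064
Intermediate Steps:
E(h, U) = -5*U
K(y) = (-4 + y)/(2 + y)
P(L) = L**2 + (1 + (-4 + L)/(2 + L))**2 (P(L) = L*L + ((-4 + L)/(2 + L) + 1)**2 = L**2 + (1 + (-4 + L)/(2 + L))**2)
E(7, -12)*P(4) + 44 = (-5*(-12))*(4**2 + 4*(-1 + 4)**2/(2 + 4)**2) + 44 = 60*(16 + 4*3**2/6**2) + 44 = 60*(16 + 4*9*(1/36)) + 44 = 60*(16 + 1) + 44 = 60*17 + 44 = 1020 + 44 = 1064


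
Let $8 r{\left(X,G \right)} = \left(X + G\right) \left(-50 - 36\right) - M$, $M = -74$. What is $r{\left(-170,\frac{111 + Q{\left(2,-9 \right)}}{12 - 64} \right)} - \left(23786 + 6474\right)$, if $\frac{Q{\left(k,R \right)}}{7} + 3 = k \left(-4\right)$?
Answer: $- \frac{2955287}{104} \approx -28416.0$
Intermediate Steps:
$Q{\left(k,R \right)} = -21 - 28 k$ ($Q{\left(k,R \right)} = -21 + 7 k \left(-4\right) = -21 + 7 \left(- 4 k\right) = -21 - 28 k$)
$r{\left(X,G \right)} = \frac{37}{4} - \frac{43 G}{4} - \frac{43 X}{4}$ ($r{\left(X,G \right)} = \frac{\left(X + G\right) \left(-50 - 36\right) - -74}{8} = \frac{\left(G + X\right) \left(-86\right) + 74}{8} = \frac{\left(- 86 G - 86 X\right) + 74}{8} = \frac{74 - 86 G - 86 X}{8} = \frac{37}{4} - \frac{43 G}{4} - \frac{43 X}{4}$)
$r{\left(-170,\frac{111 + Q{\left(2,-9 \right)}}{12 - 64} \right)} - \left(23786 + 6474\right) = \left(\frac{37}{4} - \frac{43 \frac{111 - 77}{12 - 64}}{4} - - \frac{3655}{2}\right) - \left(23786 + 6474\right) = \left(\frac{37}{4} - \frac{43 \frac{111 - 77}{-52}}{4} + \frac{3655}{2}\right) - 30260 = \left(\frac{37}{4} - \frac{43 \left(111 - 77\right) \left(- \frac{1}{52}\right)}{4} + \frac{3655}{2}\right) - 30260 = \left(\frac{37}{4} - \frac{43 \cdot 34 \left(- \frac{1}{52}\right)}{4} + \frac{3655}{2}\right) - 30260 = \left(\frac{37}{4} - - \frac{731}{104} + \frac{3655}{2}\right) - 30260 = \left(\frac{37}{4} + \frac{731}{104} + \frac{3655}{2}\right) - 30260 = \frac{191753}{104} - 30260 = - \frac{2955287}{104}$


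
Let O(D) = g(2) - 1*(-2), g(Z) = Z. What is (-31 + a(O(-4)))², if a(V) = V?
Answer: 729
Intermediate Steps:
O(D) = 4 (O(D) = 2 - 1*(-2) = 2 + 2 = 4)
(-31 + a(O(-4)))² = (-31 + 4)² = (-27)² = 729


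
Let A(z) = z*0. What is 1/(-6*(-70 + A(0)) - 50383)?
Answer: -1/49963 ≈ -2.0015e-5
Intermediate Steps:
A(z) = 0
1/(-6*(-70 + A(0)) - 50383) = 1/(-6*(-70 + 0) - 50383) = 1/(-6*(-70) - 50383) = 1/(420 - 50383) = 1/(-49963) = -1/49963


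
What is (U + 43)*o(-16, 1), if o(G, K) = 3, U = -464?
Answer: -1263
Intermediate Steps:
(U + 43)*o(-16, 1) = (-464 + 43)*3 = -421*3 = -1263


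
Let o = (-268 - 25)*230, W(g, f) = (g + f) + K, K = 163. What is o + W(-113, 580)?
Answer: -66760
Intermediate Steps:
W(g, f) = 163 + f + g (W(g, f) = (g + f) + 163 = (f + g) + 163 = 163 + f + g)
o = -67390 (o = -293*230 = -67390)
o + W(-113, 580) = -67390 + (163 + 580 - 113) = -67390 + 630 = -66760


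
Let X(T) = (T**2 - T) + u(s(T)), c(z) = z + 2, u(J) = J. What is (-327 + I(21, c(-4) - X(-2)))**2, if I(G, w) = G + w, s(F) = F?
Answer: 97344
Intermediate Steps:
c(z) = 2 + z
X(T) = T**2 (X(T) = (T**2 - T) + T = T**2)
(-327 + I(21, c(-4) - X(-2)))**2 = (-327 + (21 + ((2 - 4) - 1*(-2)**2)))**2 = (-327 + (21 + (-2 - 1*4)))**2 = (-327 + (21 + (-2 - 4)))**2 = (-327 + (21 - 6))**2 = (-327 + 15)**2 = (-312)**2 = 97344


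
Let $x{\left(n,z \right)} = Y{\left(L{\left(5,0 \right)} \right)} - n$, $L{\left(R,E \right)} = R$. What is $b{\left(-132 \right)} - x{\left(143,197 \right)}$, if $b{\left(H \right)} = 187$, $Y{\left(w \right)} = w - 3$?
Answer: $328$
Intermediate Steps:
$Y{\left(w \right)} = -3 + w$
$x{\left(n,z \right)} = 2 - n$ ($x{\left(n,z \right)} = \left(-3 + 5\right) - n = 2 - n$)
$b{\left(-132 \right)} - x{\left(143,197 \right)} = 187 - \left(2 - 143\right) = 187 - -141 = 187 + 141 = 328$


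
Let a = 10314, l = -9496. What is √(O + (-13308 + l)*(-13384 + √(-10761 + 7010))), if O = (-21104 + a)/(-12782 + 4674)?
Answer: √(5016079960497506 - 4122600069104*I*√31)/4054 ≈ 17470.0 - 39.972*I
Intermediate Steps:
O = 5395/4054 (O = (-21104 + 10314)/(-12782 + 4674) = -10790/(-8108) = -10790*(-1/8108) = 5395/4054 ≈ 1.3308)
√(O + (-13308 + l)*(-13384 + √(-10761 + 7010))) = √(5395/4054 + (-13308 - 9496)*(-13384 + √(-10761 + 7010))) = √(5395/4054 - 22804*(-13384 + √(-3751))) = √(5395/4054 - 22804*(-13384 + 11*I*√31)) = √(5395/4054 + (305208736 - 250844*I*√31)) = √(1237316221139/4054 - 250844*I*√31)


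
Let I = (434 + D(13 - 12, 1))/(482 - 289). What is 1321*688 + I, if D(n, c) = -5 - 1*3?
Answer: 175408090/193 ≈ 9.0885e+5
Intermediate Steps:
D(n, c) = -8 (D(n, c) = -5 - 3 = -8)
I = 426/193 (I = (434 - 8)/(482 - 289) = 426/193 ≈ 2.2073)
1321*688 + I = 1321*688 + 426/193 = 908848 + 426/193 = 175408090/193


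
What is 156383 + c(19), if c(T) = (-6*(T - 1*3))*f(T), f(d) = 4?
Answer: 155999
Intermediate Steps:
c(T) = 72 - 24*T (c(T) = -6*(T - 1*3)*4 = -6*(T - 3)*4 = -6*(-3 + T)*4 = (18 - 6*T)*4 = 72 - 24*T)
156383 + c(19) = 156383 + (72 - 24*19) = 156383 + (72 - 456) = 156383 - 384 = 155999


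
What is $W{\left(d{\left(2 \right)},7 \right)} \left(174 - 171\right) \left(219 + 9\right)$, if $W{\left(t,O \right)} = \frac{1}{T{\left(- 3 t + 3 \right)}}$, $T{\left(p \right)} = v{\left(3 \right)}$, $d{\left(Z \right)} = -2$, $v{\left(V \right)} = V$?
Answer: $228$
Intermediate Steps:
$T{\left(p \right)} = 3$
$W{\left(t,O \right)} = \frac{1}{3}$
$W{\left(d{\left(2 \right)},7 \right)} \left(174 - 171\right) \left(219 + 9\right) = \frac{\left(174 - 171\right) \left(219 + 9\right)}{3} = \frac{3 \cdot 228}{3} = \frac{1}{3} \cdot 684 = 228$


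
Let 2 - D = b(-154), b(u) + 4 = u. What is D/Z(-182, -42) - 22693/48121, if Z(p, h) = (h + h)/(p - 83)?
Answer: 509606047/1010541 ≈ 504.29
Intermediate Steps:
Z(p, h) = 2*h/(-83 + p) (Z(p, h) = (2*h)/(-83 + p) = 2*h/(-83 + p))
b(u) = -4 + u
D = 160 (D = 2 - (-4 - 154) = 2 - 1*(-158) = 2 + 158 = 160)
D/Z(-182, -42) - 22693/48121 = 160/((2*(-42)/(-83 - 182))) - 22693/48121 = 160/((2*(-42)/(-265))) - 22693*1/48121 = 160/((2*(-42)*(-1/265))) - 22693/48121 = 160/(84/265) - 22693/48121 = 160*(265/84) - 22693/48121 = 10600/21 - 22693/48121 = 509606047/1010541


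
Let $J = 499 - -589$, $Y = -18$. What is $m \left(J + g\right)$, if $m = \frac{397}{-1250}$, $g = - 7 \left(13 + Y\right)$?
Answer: $- \frac{445831}{1250} \approx -356.67$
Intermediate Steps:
$J = 1088$ ($J = 499 + 589 = 1088$)
$g = 35$ ($g = - 7 \left(13 - 18\right) = \left(-7\right) \left(-5\right) = 35$)
$m = - \frac{397}{1250}$ ($m = 397 \left(- \frac{1}{1250}\right) = - \frac{397}{1250} \approx -0.3176$)
$m \left(J + g\right) = - \frac{397 \left(1088 + 35\right)}{1250} = \left(- \frac{397}{1250}\right) 1123 = - \frac{445831}{1250}$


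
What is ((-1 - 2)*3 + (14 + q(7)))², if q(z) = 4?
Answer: 81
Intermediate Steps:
((-1 - 2)*3 + (14 + q(7)))² = ((-1 - 2)*3 + (14 + 4))² = (-3*3 + 18)² = (-9 + 18)² = 9² = 81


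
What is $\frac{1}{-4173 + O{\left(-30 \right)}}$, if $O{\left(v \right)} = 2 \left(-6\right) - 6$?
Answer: $- \frac{1}{4191} \approx -0.00023861$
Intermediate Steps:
$O{\left(v \right)} = -18$ ($O{\left(v \right)} = -12 - 6 = -18$)
$\frac{1}{-4173 + O{\left(-30 \right)}} = \frac{1}{-4173 - 18} = \frac{1}{-4191} = - \frac{1}{4191}$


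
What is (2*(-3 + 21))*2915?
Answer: 104940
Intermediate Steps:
(2*(-3 + 21))*2915 = (2*18)*2915 = 36*2915 = 104940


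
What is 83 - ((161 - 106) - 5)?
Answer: 33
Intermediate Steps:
83 - ((161 - 106) - 5) = 83 - (55 - 5) = 83 - 1*50 = 83 - 50 = 33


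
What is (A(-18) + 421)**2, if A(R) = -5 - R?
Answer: 188356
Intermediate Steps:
(A(-18) + 421)**2 = ((-5 - 1*(-18)) + 421)**2 = ((-5 + 18) + 421)**2 = (13 + 421)**2 = 434**2 = 188356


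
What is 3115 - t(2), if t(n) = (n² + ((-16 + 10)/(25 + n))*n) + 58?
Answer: 27481/9 ≈ 3053.4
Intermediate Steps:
t(n) = 58 + n² - 6*n/(25 + n) (t(n) = (n² + (-6/(25 + n))*n) + 58 = (n² - 6*n/(25 + n)) + 58 = 58 + n² - 6*n/(25 + n))
3115 - t(2) = 3115 - (1450 + 2³ + 25*2² + 52*2)/(25 + 2) = 3115 - (1450 + 8 + 25*4 + 104)/27 = 3115 - (1450 + 8 + 100 + 104)/27 = 3115 - 1662/27 = 3115 - 1*554/9 = 3115 - 554/9 = 27481/9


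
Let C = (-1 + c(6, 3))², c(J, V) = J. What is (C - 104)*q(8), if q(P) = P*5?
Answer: -3160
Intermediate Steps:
C = 25 (C = (-1 + 6)² = 5² = 25)
q(P) = 5*P
(C - 104)*q(8) = (25 - 104)*(5*8) = -79*40 = -3160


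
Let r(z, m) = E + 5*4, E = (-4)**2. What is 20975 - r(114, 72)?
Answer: 20939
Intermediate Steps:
E = 16
r(z, m) = 36 (r(z, m) = 16 + 5*4 = 16 + 20 = 36)
20975 - r(114, 72) = 20975 - 1*36 = 20975 - 36 = 20939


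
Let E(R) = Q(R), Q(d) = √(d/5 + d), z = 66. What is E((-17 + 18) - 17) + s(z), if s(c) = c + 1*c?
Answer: 132 + 4*I*√30/5 ≈ 132.0 + 4.3818*I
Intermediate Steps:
Q(d) = √30*√d/5 (Q(d) = √(d*(⅕) + d) = √(d/5 + d) = √(6*d/5) = √30*√d/5)
s(c) = 2*c (s(c) = c + c = 2*c)
E(R) = √30*√R/5
E((-17 + 18) - 17) + s(z) = √30*√((-17 + 18) - 17)/5 + 2*66 = √30*√(1 - 17)/5 + 132 = √30*√(-16)/5 + 132 = √30*(4*I)/5 + 132 = 4*I*√30/5 + 132 = 132 + 4*I*√30/5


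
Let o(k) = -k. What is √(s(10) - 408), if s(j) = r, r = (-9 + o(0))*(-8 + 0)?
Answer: 4*I*√21 ≈ 18.33*I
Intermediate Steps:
r = 72 (r = (-9 - 1*0)*(-8 + 0) = (-9 + 0)*(-8) = -9*(-8) = 72)
s(j) = 72
√(s(10) - 408) = √(72 - 408) = √(-336) = 4*I*√21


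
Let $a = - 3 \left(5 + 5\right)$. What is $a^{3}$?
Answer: $-27000$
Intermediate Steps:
$a = -30$ ($a = \left(-3\right) 10 = -30$)
$a^{3} = \left(-30\right)^{3} = -27000$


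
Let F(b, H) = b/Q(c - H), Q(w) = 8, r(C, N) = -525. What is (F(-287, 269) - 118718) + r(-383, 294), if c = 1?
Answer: -954231/8 ≈ -1.1928e+5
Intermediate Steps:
F(b, H) = b/8
(F(-287, 269) - 118718) + r(-383, 294) = ((⅛)*(-287) - 118718) - 525 = (-287/8 - 118718) - 525 = -950031/8 - 525 = -954231/8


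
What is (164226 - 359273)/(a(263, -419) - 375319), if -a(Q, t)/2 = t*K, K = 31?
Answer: 195047/349341 ≈ 0.55833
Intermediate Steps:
a(Q, t) = -62*t (a(Q, t) = -2*t*31 = -62*t)
(164226 - 359273)/(a(263, -419) - 375319) = (164226 - 359273)/(-62*(-419) - 375319) = -195047/(25978 - 375319) = -195047/(-349341) = -195047*(-1/349341) = 195047/349341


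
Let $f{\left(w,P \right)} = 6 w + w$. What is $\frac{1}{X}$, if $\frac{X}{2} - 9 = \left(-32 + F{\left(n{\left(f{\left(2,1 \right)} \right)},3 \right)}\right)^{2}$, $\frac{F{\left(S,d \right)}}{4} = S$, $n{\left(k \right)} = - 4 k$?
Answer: $\frac{1}{131090} \approx 7.6283 \cdot 10^{-6}$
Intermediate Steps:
$f{\left(w,P \right)} = 7 w$
$F{\left(S,d \right)} = 4 S$
$X = 131090$ ($X = 18 + 2 \left(-32 + 4 \left(- 4 \cdot 7 \cdot 2\right)\right)^{2} = 18 + 2 \left(-32 + 4 \left(\left(-4\right) 14\right)\right)^{2} = 18 + 2 \left(-32 + 4 \left(-56\right)\right)^{2} = 18 + 2 \left(-32 - 224\right)^{2} = 18 + 2 \left(-256\right)^{2} = 18 + 2 \cdot 65536 = 18 + 131072 = 131090$)
$\frac{1}{X} = \frac{1}{131090}$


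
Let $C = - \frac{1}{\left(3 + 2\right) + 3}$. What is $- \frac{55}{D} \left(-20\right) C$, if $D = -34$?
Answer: $\frac{275}{68} \approx 4.0441$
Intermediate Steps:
$C = - \frac{1}{8}$ ($C = - \frac{1}{5 + 3} = - \frac{1}{8} \approx -0.125$)
$- \frac{55}{D} \left(-20\right) C = - \frac{55}{-34} \left(-20\right) \left(- \frac{1}{8}\right) = \left(-55\right) \left(- \frac{1}{34}\right) \left(-20\right) \left(- \frac{1}{8}\right) = \frac{55}{34} \left(-20\right) \left(- \frac{1}{8}\right) = \left(- \frac{550}{17}\right) \left(- \frac{1}{8}\right) = \frac{275}{68}$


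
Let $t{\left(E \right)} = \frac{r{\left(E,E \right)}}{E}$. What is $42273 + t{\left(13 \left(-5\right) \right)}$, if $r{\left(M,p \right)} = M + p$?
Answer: $42275$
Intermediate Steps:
$t{\left(E \right)} = 2$ ($t{\left(E \right)} = \frac{E + E}{E} = \frac{2 E}{E} = 2$)
$42273 + t{\left(13 \left(-5\right) \right)} = 42273 + 2 = 42275$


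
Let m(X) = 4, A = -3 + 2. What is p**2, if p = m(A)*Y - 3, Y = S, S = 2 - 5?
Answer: 225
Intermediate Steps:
A = -1
S = -3
Y = -3
p = -15 (p = 4*(-3) - 3 = -12 - 3 = -15)
p**2 = (-15)**2 = 225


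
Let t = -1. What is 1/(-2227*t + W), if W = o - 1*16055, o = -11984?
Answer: -1/25812 ≈ -3.8742e-5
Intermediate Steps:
W = -28039 (W = -11984 - 1*16055 = -11984 - 16055 = -28039)
1/(-2227*t + W) = 1/(-2227*(-1) - 28039) = 1/(2227 - 28039) = 1/(-25812) = -1/25812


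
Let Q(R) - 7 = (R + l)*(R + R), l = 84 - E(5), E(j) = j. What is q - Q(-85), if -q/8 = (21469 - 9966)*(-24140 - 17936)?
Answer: 3872000797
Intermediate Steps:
l = 79 (l = 84 - 1*5 = 84 - 5 = 79)
Q(R) = 7 + 2*R*(79 + R) (Q(R) = 7 + (R + 79)*(R + R) = 7 + (79 + R)*(2*R) = 7 + 2*R*(79 + R))
q = 3872001824 (q = -8*(21469 - 9966)*(-24140 - 17936) = -92024*(-42076) = -8*(-484000228) = 3872001824)
q - Q(-85) = 3872001824 - (7 + 2*(-85)² + 158*(-85)) = 3872001824 - (7 + 2*7225 - 13430) = 3872001824 - (7 + 14450 - 13430) = 3872001824 - 1*1027 = 3872001824 - 1027 = 3872000797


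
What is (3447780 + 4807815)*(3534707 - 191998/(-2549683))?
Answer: 74402580234312373005/2549683 ≈ 2.9181e+13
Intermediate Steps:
(3447780 + 4807815)*(3534707 - 191998/(-2549683)) = 8255595*(3534707 - 191998*(-1/2549683)) = 8255595*(3534707 + 191998/2549683) = 8255595*(9012382539879/2549683) = 74402580234312373005/2549683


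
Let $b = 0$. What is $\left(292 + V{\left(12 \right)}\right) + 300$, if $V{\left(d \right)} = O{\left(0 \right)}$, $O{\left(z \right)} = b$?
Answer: $592$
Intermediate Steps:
$O{\left(z \right)} = 0$
$V{\left(d \right)} = 0$
$\left(292 + V{\left(12 \right)}\right) + 300 = \left(292 + 0\right) + 300 = 292 + 300 = 592$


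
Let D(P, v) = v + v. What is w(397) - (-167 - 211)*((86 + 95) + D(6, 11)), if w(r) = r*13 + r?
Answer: 82292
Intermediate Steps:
D(P, v) = 2*v
w(r) = 14*r (w(r) = 13*r + r = 14*r)
w(397) - (-167 - 211)*((86 + 95) + D(6, 11)) = 14*397 - (-167 - 211)*((86 + 95) + 2*11) = 5558 - (-378)*(181 + 22) = 5558 - (-378)*203 = 5558 - 1*(-76734) = 5558 + 76734 = 82292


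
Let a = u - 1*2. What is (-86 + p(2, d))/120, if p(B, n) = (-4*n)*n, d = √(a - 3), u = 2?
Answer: -37/60 ≈ -0.61667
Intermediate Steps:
a = 0 (a = 2 - 1*2 = 2 - 2 = 0)
d = I*√3 (d = √(0 - 3) = √(-3) = I*√3 ≈ 1.732*I)
p(B, n) = -4*n²
(-86 + p(2, d))/120 = (-86 - 4*(I*√3)²)/120 = (-86 - 4*(-3))*(1/120) = (-86 + 12)*(1/120) = -74*1/120 = -37/60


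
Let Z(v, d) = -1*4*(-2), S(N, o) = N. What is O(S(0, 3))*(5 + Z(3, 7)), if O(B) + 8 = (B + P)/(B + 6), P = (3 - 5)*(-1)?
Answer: -299/3 ≈ -99.667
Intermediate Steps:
P = 2 (P = -2*(-1) = 2)
Z(v, d) = 8 (Z(v, d) = -4*(-2) = 8)
O(B) = -8 + (2 + B)/(6 + B) (O(B) = -8 + (B + 2)/(B + 6) = -8 + (2 + B)/(6 + B))
O(S(0, 3))*(5 + Z(3, 7)) = ((-46 - 7*0)/(6 + 0))*(5 + 8) = ((-46 + 0)/6)*13 = ((1/6)*(-46))*13 = -23/3*13 = -299/3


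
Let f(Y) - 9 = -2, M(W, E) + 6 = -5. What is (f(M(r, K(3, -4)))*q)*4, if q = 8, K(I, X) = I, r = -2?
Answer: 224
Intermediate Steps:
M(W, E) = -11 (M(W, E) = -6 - 5 = -11)
f(Y) = 7 (f(Y) = 9 - 2 = 7)
(f(M(r, K(3, -4)))*q)*4 = (7*8)*4 = 56*4 = 224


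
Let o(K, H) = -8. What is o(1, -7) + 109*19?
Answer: 2063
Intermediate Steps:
o(1, -7) + 109*19 = -8 + 109*19 = -8 + 2071 = 2063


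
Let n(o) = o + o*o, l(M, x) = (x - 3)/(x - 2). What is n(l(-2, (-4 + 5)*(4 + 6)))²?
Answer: 11025/4096 ≈ 2.6917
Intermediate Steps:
l(M, x) = (-3 + x)/(-2 + x)
n(o) = o + o²
n(l(-2, (-4 + 5)*(4 + 6)))² = (((-3 + (-4 + 5)*(4 + 6))/(-2 + (-4 + 5)*(4 + 6)))*(1 + (-3 + (-4 + 5)*(4 + 6))/(-2 + (-4 + 5)*(4 + 6))))² = (((-3 + 1*10)/(-2 + 1*10))*(1 + (-3 + 1*10)/(-2 + 1*10)))² = (((-3 + 10)/(-2 + 10))*(1 + (-3 + 10)/(-2 + 10)))² = ((7/8)*(1 + 7/8))² = (((⅛)*7)*(1 + (⅛)*7))² = (7*(1 + 7/8)/8)² = ((7/8)*(15/8))² = (105/64)² = 11025/4096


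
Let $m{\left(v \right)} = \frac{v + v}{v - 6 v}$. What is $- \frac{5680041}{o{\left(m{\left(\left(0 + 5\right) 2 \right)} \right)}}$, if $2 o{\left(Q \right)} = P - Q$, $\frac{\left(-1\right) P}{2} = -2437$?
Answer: $- \frac{9466735}{4062} \approx -2330.6$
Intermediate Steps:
$P = 4874$ ($P = \left(-2\right) \left(-2437\right) = 4874$)
$m{\left(v \right)} = - \frac{2}{5}$ ($m{\left(v \right)} = \frac{2 v}{\left(-5\right) v} = 2 v \left(- \frac{1}{5 v}\right) = - \frac{2}{5}$)
$o{\left(Q \right)} = 2437 - \frac{Q}{2}$ ($o{\left(Q \right)} = \frac{4874 - Q}{2} = 2437 - \frac{Q}{2}$)
$- \frac{5680041}{o{\left(m{\left(\left(0 + 5\right) 2 \right)} \right)}} = - \frac{5680041}{2437 - - \frac{1}{5}} = - \frac{5680041}{2437 + \frac{1}{5}} = - \frac{5680041}{\frac{12186}{5}} = \left(-5680041\right) \frac{5}{12186} = - \frac{9466735}{4062}$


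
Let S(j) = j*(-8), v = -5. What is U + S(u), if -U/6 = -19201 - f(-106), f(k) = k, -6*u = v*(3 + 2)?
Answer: 343610/3 ≈ 1.1454e+5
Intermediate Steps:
u = 25/6 (u = -(-5)*(3 + 2)/6 = -(-5)*5/6 = -⅙*(-25) = 25/6 ≈ 4.1667)
S(j) = -8*j
U = 114570 (U = -6*(-19201 - 1*(-106)) = -6*(-19201 + 106) = -6*(-19095) = 114570)
U + S(u) = 114570 - 8*25/6 = 114570 - 100/3 = 343610/3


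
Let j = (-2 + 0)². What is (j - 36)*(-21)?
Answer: 672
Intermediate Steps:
j = 4 (j = (-2)² = 4)
(j - 36)*(-21) = (4 - 36)*(-21) = -32*(-21) = 672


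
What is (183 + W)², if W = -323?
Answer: 19600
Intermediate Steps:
(183 + W)² = (183 - 323)² = (-140)² = 19600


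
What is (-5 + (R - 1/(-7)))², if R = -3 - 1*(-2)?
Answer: 1681/49 ≈ 34.306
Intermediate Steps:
R = -1 (R = -3 + 2 = -1)
(-5 + (R - 1/(-7)))² = (-5 + (-1 - 1/(-7)))² = (-5 + (-1 - 1*(-⅐)))² = (-5 + (-1 + ⅐))² = (-5 - 6/7)² = (-41/7)² = 1681/49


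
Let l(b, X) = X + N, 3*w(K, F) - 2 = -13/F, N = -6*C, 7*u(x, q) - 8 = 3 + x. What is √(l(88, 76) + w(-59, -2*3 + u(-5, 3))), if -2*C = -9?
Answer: √16365/18 ≈ 7.1070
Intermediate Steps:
C = 9/2 (C = -½*(-9) = 9/2 ≈ 4.5000)
u(x, q) = 11/7 + x/7 (u(x, q) = 8/7 + (3 + x)/7 = 8/7 + (3/7 + x/7) = 11/7 + x/7)
N = -27 (N = -6*9/2 = -27)
w(K, F) = ⅔ - 13/(3*F) (w(K, F) = ⅔ + (-13/F)/3 = ⅔ - 13/(3*F))
l(b, X) = -27 + X (l(b, X) = X - 27 = -27 + X)
√(l(88, 76) + w(-59, -2*3 + u(-5, 3))) = √((-27 + 76) + (-13 + 2*(-2*3 + (11/7 + (⅐)*(-5))))/(3*(-2*3 + (11/7 + (⅐)*(-5))))) = √(49 + (-13 + 2*(-6 + (11/7 - 5/7)))/(3*(-6 + (11/7 - 5/7)))) = √(49 + (-13 + 2*(-6 + 6/7))/(3*(-6 + 6/7))) = √(49 + (-13 + 2*(-36/7))/(3*(-36/7))) = √(49 + (⅓)*(-7/36)*(-13 - 72/7)) = √(49 + (⅓)*(-7/36)*(-163/7)) = √(49 + 163/108) = √(5455/108) = √16365/18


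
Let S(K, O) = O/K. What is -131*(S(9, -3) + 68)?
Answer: -26593/3 ≈ -8864.3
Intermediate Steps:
-131*(S(9, -3) + 68) = -131*(-3/9 + 68) = -131*(-3*⅑ + 68) = -131*(-⅓ + 68) = -131*203/3 = -26593/3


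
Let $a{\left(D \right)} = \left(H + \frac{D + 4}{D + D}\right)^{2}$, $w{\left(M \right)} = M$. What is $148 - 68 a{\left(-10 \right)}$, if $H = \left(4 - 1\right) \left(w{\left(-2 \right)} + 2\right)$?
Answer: $\frac{3547}{25} \approx 141.88$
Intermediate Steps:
$H = 0$ ($H = \left(4 - 1\right) \left(-2 + 2\right) = 3 \cdot 0 = 0$)
$a{\left(D \right)} = \frac{\left(4 + D\right)^{2}}{4 D^{2}}$ ($a{\left(D \right)} = \left(0 + \frac{D + 4}{D + D}\right)^{2} = \left(0 + \frac{4 + D}{2 D}\right)^{2} = \left(\frac{4 + D}{2 D}\right)^{2} = \frac{\left(4 + D\right)^{2}}{4 D^{2}}$)
$148 - 68 a{\left(-10 \right)} = 148 - 68 \frac{\left(4 - 10\right)^{2}}{4 \cdot 100} = 148 - 68 \cdot \frac{1}{4} \cdot \frac{1}{100} \left(-6\right)^{2} = 148 - 68 \cdot \frac{1}{4} \cdot \frac{1}{100} \cdot 36 = 148 - \frac{153}{25} = \frac{3547}{25}$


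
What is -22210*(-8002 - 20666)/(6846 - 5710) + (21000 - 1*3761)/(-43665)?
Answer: 48947529547/87330 ≈ 5.6049e+5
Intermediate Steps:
-22210*(-8002 - 20666)/(6846 - 5710) + (21000 - 1*3761)/(-43665) = -22210/(1136/(-28668)) + (21000 - 3761)*(-1/43665) = -22210/(1136*(-1/28668)) + 17239*(-1/43665) = -22210/(-284/7167) - 17239/43665 = -22210*(-7167/284) - 17239/43665 = 79589535/142 - 17239/43665 = 48947529547/87330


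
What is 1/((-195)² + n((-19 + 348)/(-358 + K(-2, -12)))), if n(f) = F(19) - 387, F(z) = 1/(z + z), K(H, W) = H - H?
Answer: 38/1430245 ≈ 2.6569e-5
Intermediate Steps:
K(H, W) = 0
F(z) = 1/(2*z)
n(f) = -14705/38 (n(f) = (½)/19 - 387 = (½)*(1/19) - 387 = 1/38 - 387 = -14705/38)
1/((-195)² + n((-19 + 348)/(-358 + K(-2, -12)))) = 1/((-195)² - 14705/38) = 1/(38025 - 14705/38) = 1/(1430245/38) = 38/1430245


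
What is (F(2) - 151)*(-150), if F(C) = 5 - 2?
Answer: 22200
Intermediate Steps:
F(C) = 3
(F(2) - 151)*(-150) = (3 - 151)*(-150) = -148*(-150) = 22200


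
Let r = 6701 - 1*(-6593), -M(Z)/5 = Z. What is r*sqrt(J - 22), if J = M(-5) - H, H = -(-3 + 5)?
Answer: 13294*sqrt(5) ≈ 29726.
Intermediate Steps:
M(Z) = -5*Z
H = -2 (H = -1*2 = -2)
r = 13294 (r = 6701 + 6593 = 13294)
J = 27 (J = -5*(-5) - 1*(-2) = 25 + 2 = 27)
r*sqrt(J - 22) = 13294*sqrt(27 - 22) = 13294*sqrt(5)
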